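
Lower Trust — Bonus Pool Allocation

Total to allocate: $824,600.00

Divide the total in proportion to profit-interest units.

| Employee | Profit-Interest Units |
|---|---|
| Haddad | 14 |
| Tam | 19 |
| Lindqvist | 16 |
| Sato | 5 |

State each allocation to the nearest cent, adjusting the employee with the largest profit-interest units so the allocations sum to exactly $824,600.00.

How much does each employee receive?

Haddad: $213,785.19 · Tam: $290,137.03 · Lindqvist: $244,325.93 · Sato: $76,351.85

Combined profit-interest units = 14 + 19 + 16 + 5 = 54.
Proportional shares: Haddad 213,785.1852; Tam 290,137.0370; Lindqvist 244,325.9259; Sato 76,351.8519.
Rounded to nearest cent: Haddad $213,785.19; Tam $290,137.04; Lindqvist $244,325.93; Sato $76,351.85. Sum = $824,600.01.
Difference $824,600.00 − $824,600.01 = −$0.01 applied to largest profit-interest units (Tam): Tam becomes $290,137.03.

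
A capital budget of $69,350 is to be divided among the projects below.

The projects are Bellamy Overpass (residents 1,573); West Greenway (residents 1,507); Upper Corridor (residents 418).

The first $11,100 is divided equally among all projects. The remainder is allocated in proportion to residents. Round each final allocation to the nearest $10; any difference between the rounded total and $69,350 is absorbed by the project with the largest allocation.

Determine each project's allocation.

$11,100 shared equally gives $3,700 per project.
Remainder $58,250 by residents (total 3,498): Bellamy Overpass 26,194.18 → $26,190; West Greenway 25,095.13 → $25,100; Upper Corridor 6,960.69 → $6,960.
Totals: Bellamy Overpass $3,700 + $26,190 = $29,890; West Greenway $3,700 + $25,100 = $28,800; Upper Corridor $3,700 + $6,960 = $10,660.

Bellamy Overpass: $29,890 | West Greenway: $28,800 | Upper Corridor: $10,660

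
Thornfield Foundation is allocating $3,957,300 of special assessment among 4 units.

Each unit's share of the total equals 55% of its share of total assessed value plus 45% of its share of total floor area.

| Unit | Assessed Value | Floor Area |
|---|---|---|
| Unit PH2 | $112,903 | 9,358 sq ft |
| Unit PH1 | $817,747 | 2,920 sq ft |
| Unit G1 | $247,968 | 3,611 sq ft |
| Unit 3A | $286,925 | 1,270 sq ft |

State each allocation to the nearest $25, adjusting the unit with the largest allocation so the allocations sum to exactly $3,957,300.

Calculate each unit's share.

Unit PH2: $1,138,850; Unit PH1: $1,517,500; Unit G1: $743,025; Unit 3A: $557,925

Assessed value total 1,465,543; floor area total 17,159.
Blended shares (55% assessed value + 45% floor area): Unit PH2 0.2878; Unit PH1 0.3835; Unit G1 0.1878; Unit 3A 0.1410.
Pro-rata amounts: Unit PH2 1,138,861.42; Unit PH1 1,517,498.45; Unit G1 743,018.18; Unit 3A 557,921.95.
After rounding ($25): Unit PH2 $1,138,850; Unit PH1 $1,517,500; Unit G1 $743,025; Unit 3A $557,925. Sum = $3,957,300.
Sum already equals the total — no adjustment.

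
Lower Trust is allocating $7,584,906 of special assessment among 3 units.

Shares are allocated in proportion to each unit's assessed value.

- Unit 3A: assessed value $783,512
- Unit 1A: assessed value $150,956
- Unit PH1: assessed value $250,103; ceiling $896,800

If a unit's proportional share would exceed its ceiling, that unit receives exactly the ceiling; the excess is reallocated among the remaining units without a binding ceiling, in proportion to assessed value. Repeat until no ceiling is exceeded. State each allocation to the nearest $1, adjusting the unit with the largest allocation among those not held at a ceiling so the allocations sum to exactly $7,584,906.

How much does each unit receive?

Unit 3A: $5,607,695; Unit 1A: $1,080,411; Unit PH1: $896,800

Total assessed value = 1,184,571.
Proportional shares (ignoring caps): Unit 3A 5,016,892.08; Unit 1A 966,583.74; Unit PH1 1,601,430.18.
Capped: Unit PH1 ($896,800); residual $6,688,106 reallocated over remaining assessed value 934,468.
Remaining shares: Unit 3A 5,607,694.76 → $5,607,695; Unit 1A 1,080,411.24 → $1,080,411.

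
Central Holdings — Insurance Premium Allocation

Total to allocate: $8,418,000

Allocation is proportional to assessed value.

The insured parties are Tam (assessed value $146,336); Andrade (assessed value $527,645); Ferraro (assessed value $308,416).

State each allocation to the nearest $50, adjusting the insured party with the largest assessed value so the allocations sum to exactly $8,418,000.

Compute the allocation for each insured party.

Tam: $1,253,950; Andrade: $4,521,300; Ferraro: $2,642,750

Assessed value total: 146,336 + 527,645 + 308,416 = 982,397.
Proportional shares: Tam 1,253,929.37; Andrade 4,521,304.13; Ferraro 2,642,766.51.
At nearest $50: Tam $1,253,950; Andrade $4,521,300; Ferraro $2,642,750. Sum = $8,418,000.
No rounding difference to absorb.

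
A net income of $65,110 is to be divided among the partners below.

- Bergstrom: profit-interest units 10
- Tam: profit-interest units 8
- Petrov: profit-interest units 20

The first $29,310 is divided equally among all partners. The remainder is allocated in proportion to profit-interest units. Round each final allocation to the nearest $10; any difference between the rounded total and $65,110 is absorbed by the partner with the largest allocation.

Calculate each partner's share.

Bergstrom: $19,190; Tam: $17,310; Petrov: $28,610

$29,310 shared equally gives $9,770 per partner.
Remainder $35,800 by profit-interest units (total 38): Bergstrom 9,421.05 → $9,420; Tam 7,536.84 → $7,540; Petrov 18,842.11 → $18,840.
Totals: Bergstrom $9,770 + $9,420 = $19,190; Tam $9,770 + $7,540 = $17,310; Petrov $9,770 + $18,840 = $28,610.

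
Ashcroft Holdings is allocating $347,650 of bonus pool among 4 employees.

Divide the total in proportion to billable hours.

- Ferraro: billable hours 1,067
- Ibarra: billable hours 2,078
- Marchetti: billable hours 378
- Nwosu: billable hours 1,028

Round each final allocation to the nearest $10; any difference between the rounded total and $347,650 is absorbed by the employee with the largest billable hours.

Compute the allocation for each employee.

Ferraro: $81,510 · Ibarra: $158,730 · Marchetti: $28,880 · Nwosu: $78,530

Total billable hours = 4,551.
Proportional shares: Ferraro 1,067/4,551 × $347,650 = 81,507.92; Ibarra 2,078/4,551 × $347,650 = 158,738.01; Marchetti 378/4,551 × $347,650 = 28,875.35; Nwosu 1,028/4,551 × $347,650 = 78,528.72.
At nearest $10: Ferraro $81,510; Ibarra $158,740; Marchetti $28,880; Nwosu $78,530. Sum = $347,660.
Difference $347,650 − $347,660 = −$10 applied to largest billable hours (Ibarra): Ibarra becomes $158,730.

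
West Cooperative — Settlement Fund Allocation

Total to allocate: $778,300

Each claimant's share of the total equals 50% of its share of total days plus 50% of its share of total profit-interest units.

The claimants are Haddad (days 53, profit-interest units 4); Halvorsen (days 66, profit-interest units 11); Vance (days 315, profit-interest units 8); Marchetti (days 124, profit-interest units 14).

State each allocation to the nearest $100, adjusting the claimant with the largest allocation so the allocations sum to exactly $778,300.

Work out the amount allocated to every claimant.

Haddad: $79,000 · Halvorsen: $161,700 · Vance: $303,900 · Marchetti: $233,700

Days total 558; profit-interest units total 37.
Blended shares (50% days + 50% profit-interest units): Haddad 0.1015; Halvorsen 0.2078; Vance 0.3904; Marchetti 0.3003.
Pro-rata amounts: Haddad 79,032.55; Halvorsen 161,721.74; Vance 303,821.99; Marchetti 233,723.72.
At nearest $100: Haddad $79,000; Halvorsen $161,700; Vance $303,800; Marchetti $233,700. Sum = $778,200.
Difference $778,300 − $778,200 = +$100 applied to largest allocation (Vance): Vance becomes $303,900.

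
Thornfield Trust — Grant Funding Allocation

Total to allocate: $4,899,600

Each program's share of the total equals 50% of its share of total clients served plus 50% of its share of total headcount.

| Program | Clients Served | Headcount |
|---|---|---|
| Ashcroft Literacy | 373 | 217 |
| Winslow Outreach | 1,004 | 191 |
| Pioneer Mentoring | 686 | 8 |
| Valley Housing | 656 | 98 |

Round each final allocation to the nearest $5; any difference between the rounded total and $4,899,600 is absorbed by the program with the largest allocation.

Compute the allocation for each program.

Totals — clients served 2,719, headcount 514.
Blended shares (50% clients served + 50% headcount): Ashcroft Literacy 0.2797; Winslow Outreach 0.3704; Pioneer Mentoring 0.1339; Valley Housing 0.2160.
Proportional shares: Ashcroft Literacy 1,370,324.48; Winslow Outreach 1,814,931.23; Pioneer Mentoring 656,210.39; Valley Housing 1,058,133.91.
Rounded to nearest $5: Ashcroft Literacy $1,370,325; Winslow Outreach $1,814,930; Pioneer Mentoring $656,210; Valley Housing $1,058,135. Sum = $4,899,600.
No rounding difference to absorb.

Ashcroft Literacy: $1,370,325 | Winslow Outreach: $1,814,930 | Pioneer Mentoring: $656,210 | Valley Housing: $1,058,135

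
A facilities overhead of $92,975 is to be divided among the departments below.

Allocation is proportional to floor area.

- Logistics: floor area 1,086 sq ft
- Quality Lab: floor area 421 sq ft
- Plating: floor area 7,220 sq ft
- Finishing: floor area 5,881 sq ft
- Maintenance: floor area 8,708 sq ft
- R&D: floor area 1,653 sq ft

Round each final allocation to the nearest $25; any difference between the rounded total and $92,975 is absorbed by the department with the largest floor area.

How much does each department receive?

Combined floor area = 1,086 + 421 + 7,220 + 5,881 + 8,708 + 1,653 = 24,969.
Pro-rata amounts: Logistics 4,043.85; Quality Lab 1,567.64; Plating 26,884.52; Finishing 21,898.59; Maintenance 32,425.26; R&D 6,155.14.
Rounded to nearest $25: Logistics $4,050; Quality Lab $1,575; Plating $26,875; Finishing $21,900; Maintenance $32,425; R&D $6,150. Sum = $92,975.
Rounded total matches; no reconciliation needed.

Logistics: $4,050; Quality Lab: $1,575; Plating: $26,875; Finishing: $21,900; Maintenance: $32,425; R&D: $6,150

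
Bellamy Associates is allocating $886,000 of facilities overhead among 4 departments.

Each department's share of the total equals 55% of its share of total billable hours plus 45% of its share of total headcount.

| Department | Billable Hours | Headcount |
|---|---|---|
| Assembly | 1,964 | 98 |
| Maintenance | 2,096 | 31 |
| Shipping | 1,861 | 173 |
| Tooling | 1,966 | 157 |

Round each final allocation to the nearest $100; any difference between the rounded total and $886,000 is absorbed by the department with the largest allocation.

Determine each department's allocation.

Billable hours total 7,887; headcount total 459.
Combined weights (55% billable hours + 45% headcount): Assembly 0.2330; Maintenance 0.1766; Shipping 0.2994; Tooling 0.2910.
Raw shares: Assembly 206,471.65; Maintenance 156,429.26; Shipping 265,254.84; Tooling 257,844.24.
At nearest $100: Assembly $206,500; Maintenance $156,400; Shipping $265,300; Tooling $257,800. Sum = $886,000.
Sum already equals the total — no adjustment.

Assembly: $206,500 | Maintenance: $156,400 | Shipping: $265,300 | Tooling: $257,800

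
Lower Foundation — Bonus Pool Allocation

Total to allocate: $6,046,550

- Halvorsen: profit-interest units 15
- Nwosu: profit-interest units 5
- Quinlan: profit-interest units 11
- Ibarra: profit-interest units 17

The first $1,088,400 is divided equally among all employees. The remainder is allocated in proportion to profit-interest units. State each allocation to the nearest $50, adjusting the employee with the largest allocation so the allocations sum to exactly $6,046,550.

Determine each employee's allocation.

Halvorsen: $1,821,500 · Nwosu: $788,550 · Quinlan: $1,408,350 · Ibarra: $2,028,150

$1,088,400 shared equally gives $272,100 per employee.
Remainder $4,958,150 by profit-interest units (total 48): Halvorsen 1,549,421.88 → $1,549,400; Nwosu 516,473.96 → $516,450; Quinlan 1,136,242.71 → $1,136,250; Ibarra 1,756,011.46 → $1,756,000.
Rounding difference +$50 on remainder applied to Ibarra.
Totals: Halvorsen $272,100 + $1,549,400 = $1,821,500; Nwosu $272,100 + $516,450 = $788,550; Quinlan $272,100 + $1,136,250 = $1,408,350; Ibarra $272,100 + $1,756,050 = $2,028,150.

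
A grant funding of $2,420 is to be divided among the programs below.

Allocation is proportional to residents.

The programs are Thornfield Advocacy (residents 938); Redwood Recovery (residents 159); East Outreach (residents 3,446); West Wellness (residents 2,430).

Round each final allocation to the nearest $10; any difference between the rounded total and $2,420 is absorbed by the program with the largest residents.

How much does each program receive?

Combined residents = 6,973.
Pro-rata amounts: Thornfield Advocacy 938/6,973 × $2,420 = 325.54; Redwood Recovery 159/6,973 × $2,420 = 55.18; East Outreach 3,446/6,973 × $2,420 = 1,195.94; West Wellness 2,430/6,973 × $2,420 = 843.34.
At nearest $10: Thornfield Advocacy $330; Redwood Recovery $60; East Outreach $1,200; West Wellness $840. Sum = $2,430.
Difference $2,420 − $2,430 = −$10 applied to largest residents (East Outreach): East Outreach becomes $1,190.

Thornfield Advocacy: $330 | Redwood Recovery: $60 | East Outreach: $1,190 | West Wellness: $840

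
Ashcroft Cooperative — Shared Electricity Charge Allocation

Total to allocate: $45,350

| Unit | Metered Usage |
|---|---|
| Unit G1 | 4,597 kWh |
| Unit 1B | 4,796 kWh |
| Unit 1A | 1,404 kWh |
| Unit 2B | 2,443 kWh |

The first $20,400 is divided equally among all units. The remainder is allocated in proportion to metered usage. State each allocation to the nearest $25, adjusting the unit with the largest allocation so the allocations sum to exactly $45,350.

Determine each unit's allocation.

Unit G1: $13,775 · Unit 1B: $14,125 · Unit 1A: $7,750 · Unit 2B: $9,700

First tranche $20,400 split equally: $5,100 each.
Remainder $24,950 by metered usage (total 13,240): Unit G1 8,662.78 → $8,675; Unit 1B 9,037.78 → $9,050; Unit 1A 2,645.76 → $2,650; Unit 2B 4,603.69 → $4,600.
Rounding difference −$25 on remainder applied to Unit 1B.
Totals: Unit G1 $5,100 + $8,675 = $13,775; Unit 1B $5,100 + $9,025 = $14,125; Unit 1A $5,100 + $2,650 = $7,750; Unit 2B $5,100 + $4,600 = $9,700.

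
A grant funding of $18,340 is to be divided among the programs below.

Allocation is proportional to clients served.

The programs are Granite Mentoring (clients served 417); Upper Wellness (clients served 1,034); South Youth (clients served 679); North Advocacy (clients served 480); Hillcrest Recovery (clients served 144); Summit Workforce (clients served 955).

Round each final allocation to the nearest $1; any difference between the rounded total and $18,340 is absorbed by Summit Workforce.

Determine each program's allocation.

Total clients served = 3,709.
Raw shares: Granite Mentoring 417/3,709 × $18,340 = 2,061.95; Upper Wellness 1,034/3,709 × $18,340 = 5,112.85; South Youth 679/3,709 × $18,340 = 3,357.47; North Advocacy 480/3,709 × $18,340 = 2,373.47; Hillcrest Recovery 144/3,709 × $18,340 = 712.04; Summit Workforce 955/3,709 × $18,340 = 4,722.22.
Rounded to nearest $1: Granite Mentoring $2,062; Upper Wellness $5,113; South Youth $3,357; North Advocacy $2,373; Hillcrest Recovery $712; Summit Workforce $4,722. Sum = $18,339.
Difference $18,340 − $18,339 = +$1 applied to Summit Workforce: Summit Workforce becomes $4,723.

Granite Mentoring: $2,062 | Upper Wellness: $5,113 | South Youth: $3,357 | North Advocacy: $2,373 | Hillcrest Recovery: $712 | Summit Workforce: $4,723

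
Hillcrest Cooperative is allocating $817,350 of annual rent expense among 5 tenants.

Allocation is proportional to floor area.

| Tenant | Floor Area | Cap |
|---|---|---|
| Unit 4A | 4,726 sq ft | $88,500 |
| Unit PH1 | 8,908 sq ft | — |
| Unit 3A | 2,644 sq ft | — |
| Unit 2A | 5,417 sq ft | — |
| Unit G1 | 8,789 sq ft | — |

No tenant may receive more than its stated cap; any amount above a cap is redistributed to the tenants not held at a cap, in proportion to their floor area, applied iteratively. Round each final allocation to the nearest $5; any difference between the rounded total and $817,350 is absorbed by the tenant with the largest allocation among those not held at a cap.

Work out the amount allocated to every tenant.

Total floor area = 30,484.
Proportional shares (ignoring caps): Unit 4A 126,715.53; Unit PH1 238,845.09; Unit 3A 70,892.05; Unit 2A 145,242.91; Unit G1 235,654.41.
Capped: Unit 4A ($88,500); residual $728,850 reallocated over remaining floor area 25,758.
Remaining shares: Unit PH1 252,061.33 → $252,060; Unit 3A 74,814.79 → $74,815; Unit 2A 153,279.78 → $153,280; Unit G1 248,694.10 → $248,695.

Unit 4A: $88,500 | Unit PH1: $252,060 | Unit 3A: $74,815 | Unit 2A: $153,280 | Unit G1: $248,695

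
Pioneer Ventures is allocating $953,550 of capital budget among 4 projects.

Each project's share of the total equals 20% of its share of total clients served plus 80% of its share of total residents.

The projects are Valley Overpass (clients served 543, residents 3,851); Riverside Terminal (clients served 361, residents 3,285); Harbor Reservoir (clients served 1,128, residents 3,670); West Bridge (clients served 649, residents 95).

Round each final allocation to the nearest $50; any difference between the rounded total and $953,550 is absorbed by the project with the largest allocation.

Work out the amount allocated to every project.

Valley Overpass: $308,100 | Riverside Terminal: $255,550 | Harbor Reservoir: $337,100 | West Bridge: $52,800

Totals — clients served 2,681, residents 10,901.
Combined weights (20% clients served + 80% residents): Valley Overpass 0.3231; Riverside Terminal 0.2680; Harbor Reservoir 0.3535; West Bridge 0.0554.
Proportional shares: Valley Overpass 308,114.46; Riverside Terminal 255,560.03; Harbor Reservoir 337,061.61; West Bridge 52,813.90.
At nearest $50: Valley Overpass $308,100; Riverside Terminal $255,550; Harbor Reservoir $337,050; West Bridge $52,800. Sum = $953,500.
Difference $953,550 − $953,500 = +$50 applied to largest allocation (Harbor Reservoir): Harbor Reservoir becomes $337,100.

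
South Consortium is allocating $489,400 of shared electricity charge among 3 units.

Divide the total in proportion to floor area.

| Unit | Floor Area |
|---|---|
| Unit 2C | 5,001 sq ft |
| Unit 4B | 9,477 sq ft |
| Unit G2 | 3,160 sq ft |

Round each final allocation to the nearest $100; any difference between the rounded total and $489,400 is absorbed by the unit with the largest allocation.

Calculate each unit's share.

Unit 2C: $138,800 | Unit 4B: $262,900 | Unit G2: $87,700

Sum of floor area: 17,638.
Proportional shares: Unit 2C 5,001/17,638 × $489,400 = 138,762.30; Unit 4B 9,477/17,638 × $489,400 = 262,957.47; Unit G2 3,160/17,638 × $489,400 = 87,680.24.
Rounded to nearest $100: Unit 2C $138,800; Unit 4B $263,000; Unit G2 $87,700. Sum = $489,500.
Difference $489,400 − $489,500 = −$100 applied to largest allocation (Unit 4B): Unit 4B becomes $262,900.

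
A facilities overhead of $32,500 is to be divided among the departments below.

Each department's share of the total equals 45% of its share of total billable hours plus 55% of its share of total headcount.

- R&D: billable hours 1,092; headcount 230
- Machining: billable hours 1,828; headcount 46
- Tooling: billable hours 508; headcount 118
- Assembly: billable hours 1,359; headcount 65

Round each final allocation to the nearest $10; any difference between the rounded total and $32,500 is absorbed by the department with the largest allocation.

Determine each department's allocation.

R&D: $12,290; Machining: $7,380; Tooling: $6,150; Assembly: $6,680

Totals — billable hours 4,787, headcount 459.
Blended shares (45% billable hours + 55% headcount): R&D 0.3783; Machining 0.2270; Tooling 0.1891; Assembly 0.2056.
Proportional shares: R&D 12,293.19; Machining 7,376.21; Tooling 6,147.33; Assembly 6,683.27.
Rounded to nearest $10: R&D $12,290; Machining $7,380; Tooling $6,150; Assembly $6,680. Sum = $32,500.
Rounded total matches; no reconciliation needed.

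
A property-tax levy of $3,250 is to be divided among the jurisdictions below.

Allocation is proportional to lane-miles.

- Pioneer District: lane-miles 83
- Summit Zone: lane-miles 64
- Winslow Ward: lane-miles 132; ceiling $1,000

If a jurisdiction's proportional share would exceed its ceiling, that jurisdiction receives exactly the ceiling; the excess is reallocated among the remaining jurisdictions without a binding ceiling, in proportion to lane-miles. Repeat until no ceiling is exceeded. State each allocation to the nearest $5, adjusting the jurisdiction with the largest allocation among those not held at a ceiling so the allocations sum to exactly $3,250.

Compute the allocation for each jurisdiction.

Lane-miles total: 279.
Proportional shares (ignoring caps): Pioneer District 966.85; Summit Zone 745.52; Winslow Ward 1,537.63.
Held at cap: Winslow Ward ($1,000); residual $2,250 reallocated over remaining lane-miles 147.
Remaining shares: Pioneer District 1,270.41 → $1,270; Summit Zone 979.59 → $980.

Pioneer District: $1,270 | Summit Zone: $980 | Winslow Ward: $1,000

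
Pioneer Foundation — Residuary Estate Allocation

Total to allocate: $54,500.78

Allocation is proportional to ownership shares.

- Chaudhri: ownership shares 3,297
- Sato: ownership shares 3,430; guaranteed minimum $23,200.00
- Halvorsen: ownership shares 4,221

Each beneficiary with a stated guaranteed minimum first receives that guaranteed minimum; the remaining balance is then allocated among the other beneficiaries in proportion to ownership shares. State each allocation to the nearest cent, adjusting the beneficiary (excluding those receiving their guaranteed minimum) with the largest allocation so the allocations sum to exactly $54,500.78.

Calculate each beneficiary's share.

Chaudhri: $13,726.88 · Sato: $23,200.00 · Halvorsen: $17,573.90

Guaranteed amounts: Sato $23,200.00. Remaining pool $31,300.78.
Remaining pool split over remaining ownership shares 7,518: Chaudhri 13,726.8784 → $13,726.88; Halvorsen 17,573.9016 → $17,573.90.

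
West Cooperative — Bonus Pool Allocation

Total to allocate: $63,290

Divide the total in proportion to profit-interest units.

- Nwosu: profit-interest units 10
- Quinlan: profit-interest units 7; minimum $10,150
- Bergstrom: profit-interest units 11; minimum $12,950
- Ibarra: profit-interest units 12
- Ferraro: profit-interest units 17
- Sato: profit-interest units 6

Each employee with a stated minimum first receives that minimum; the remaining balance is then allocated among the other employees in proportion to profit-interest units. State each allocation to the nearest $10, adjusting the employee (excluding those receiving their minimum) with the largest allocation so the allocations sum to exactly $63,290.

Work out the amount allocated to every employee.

Minimums first: Quinlan $10,150; Bergstrom $12,950. Residual $40,190.
Residual split over remaining profit-interest units 45: Nwosu 8,931.11 → $8,930; Ibarra 10,717.33 → $10,720; Ferraro 15,182.89 → $15,180; Sato 5,358.67 → $5,360.

Nwosu: $8,930; Quinlan: $10,150; Bergstrom: $12,950; Ibarra: $10,720; Ferraro: $15,180; Sato: $5,360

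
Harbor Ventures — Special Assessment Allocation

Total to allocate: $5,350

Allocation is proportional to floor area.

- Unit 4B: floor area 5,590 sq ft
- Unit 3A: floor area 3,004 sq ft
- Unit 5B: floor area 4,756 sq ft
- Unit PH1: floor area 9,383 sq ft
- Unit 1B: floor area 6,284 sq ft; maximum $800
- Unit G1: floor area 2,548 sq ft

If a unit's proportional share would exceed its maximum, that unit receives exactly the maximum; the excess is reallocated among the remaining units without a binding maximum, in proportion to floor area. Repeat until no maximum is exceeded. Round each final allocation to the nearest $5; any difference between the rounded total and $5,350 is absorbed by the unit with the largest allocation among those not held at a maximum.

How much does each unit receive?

Sum of floor area: 31,565.
Proportional shares (ignoring caps): Unit 4B 947.46; Unit 3A 509.15; Unit 5B 806.10; Unit PH1 1,590.34; Unit 1B 1,065.08; Unit G1 431.86.
Cap binds for Unit 1B ($800); balance $4,550 reallocated over remaining floor area 25,281.
Remaining shares: Unit 4B 1,006.07 → $1,005; Unit 3A 540.65 → $540; Unit 5B 855.97 → $855; Unit PH1 1,688.72 → $1,690; Unit G1 458.58 → $460.

Unit 4B: $1,005 | Unit 3A: $540 | Unit 5B: $855 | Unit PH1: $1,690 | Unit 1B: $800 | Unit G1: $460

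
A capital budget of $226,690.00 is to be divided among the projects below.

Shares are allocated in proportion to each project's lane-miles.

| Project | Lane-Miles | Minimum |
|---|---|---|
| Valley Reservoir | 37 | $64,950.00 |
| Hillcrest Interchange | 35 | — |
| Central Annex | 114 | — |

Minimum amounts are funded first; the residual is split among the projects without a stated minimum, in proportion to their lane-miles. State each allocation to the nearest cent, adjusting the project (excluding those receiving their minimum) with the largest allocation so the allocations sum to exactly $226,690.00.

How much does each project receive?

Minimums first: Valley Reservoir $64,950.00. Residual $161,740.00.
Residual split over remaining lane-miles 149: Hillcrest Interchange 37,992.6174 → $37,992.62; Central Annex 123,747.3826 → $123,747.38.

Valley Reservoir: $64,950.00 | Hillcrest Interchange: $37,992.62 | Central Annex: $123,747.38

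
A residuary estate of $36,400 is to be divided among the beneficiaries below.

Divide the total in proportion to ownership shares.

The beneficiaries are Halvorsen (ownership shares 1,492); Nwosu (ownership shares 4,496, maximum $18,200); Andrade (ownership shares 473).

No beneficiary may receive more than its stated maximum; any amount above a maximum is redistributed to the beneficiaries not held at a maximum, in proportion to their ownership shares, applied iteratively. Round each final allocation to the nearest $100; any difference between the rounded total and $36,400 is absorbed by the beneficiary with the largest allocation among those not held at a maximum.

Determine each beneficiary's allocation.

Ownership shares total: 6,461.
Proportional shares (ignoring caps): Halvorsen 8,405.63; Nwosu 25,329.58; Andrade 2,664.79.
Held at cap: Nwosu ($18,200); remaining pool $18,200 reallocated over remaining ownership shares 1,965.
Redistributed shares: Halvorsen 13,819.03 → $13,800; Andrade 4,380.97 → $4,400.

Halvorsen: $13,800; Nwosu: $18,200; Andrade: $4,400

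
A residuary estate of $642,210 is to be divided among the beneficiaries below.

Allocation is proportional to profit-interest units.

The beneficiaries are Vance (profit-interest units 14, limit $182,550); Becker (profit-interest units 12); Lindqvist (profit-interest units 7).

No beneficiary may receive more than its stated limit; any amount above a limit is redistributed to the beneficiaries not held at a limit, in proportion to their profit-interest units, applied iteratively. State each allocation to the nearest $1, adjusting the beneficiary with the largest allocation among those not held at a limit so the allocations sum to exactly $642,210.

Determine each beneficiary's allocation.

Vance: $182,550 · Becker: $290,312 · Lindqvist: $169,348

Total profit-interest units = 33.
Pro-rata shares before constraints: Vance 272,452.73; Becker 233,530.91; Lindqvist 136,226.36.
Cap binds for Vance ($182,550); residual $459,660 reallocated over remaining profit-interest units 19.
Remaining shares: Becker 290,311.58 → $290,312; Lindqvist 169,348.42 → $169,348.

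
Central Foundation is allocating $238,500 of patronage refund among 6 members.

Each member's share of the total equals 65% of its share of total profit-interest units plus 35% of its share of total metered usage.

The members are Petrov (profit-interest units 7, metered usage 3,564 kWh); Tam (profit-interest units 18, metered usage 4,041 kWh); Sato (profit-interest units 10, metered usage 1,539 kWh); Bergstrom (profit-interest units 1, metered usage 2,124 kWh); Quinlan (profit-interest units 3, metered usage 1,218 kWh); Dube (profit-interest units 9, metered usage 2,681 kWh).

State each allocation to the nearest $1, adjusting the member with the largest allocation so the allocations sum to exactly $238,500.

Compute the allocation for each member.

Petrov: $42,223 · Tam: $80,374 · Sato: $40,767 · Bergstrom: $14,920 · Quinlan: $16,393 · Dube: $43,823

Totals — profit-interest units 48, metered usage 15,167.
Composite weights (65% profit-interest units + 35% metered usage): Petrov 0.1770; Tam 0.3370; Sato 0.1709; Bergstrom 0.0626; Quinlan 0.0687; Dube 0.1837.
Unrounded shares: Petrov 42,223.09; Tam 80,374.93; Sato 40,767.11; Bergstrom 14,919.60; Quinlan 16,392.60; Dube 43,822.67.
Rounded to nearest $1: Petrov $42,223; Tam $80,375; Sato $40,767; Bergstrom $14,920; Quinlan $16,393; Dube $43,823. Sum = $238,501.
Difference $238,500 − $238,501 = −$1 applied to largest allocation (Tam): Tam becomes $80,374.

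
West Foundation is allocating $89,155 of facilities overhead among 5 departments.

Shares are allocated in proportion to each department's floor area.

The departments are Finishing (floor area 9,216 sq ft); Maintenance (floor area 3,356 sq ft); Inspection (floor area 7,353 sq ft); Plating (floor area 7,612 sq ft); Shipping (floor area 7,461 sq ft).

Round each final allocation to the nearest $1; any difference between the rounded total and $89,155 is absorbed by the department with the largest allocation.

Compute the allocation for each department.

Floor area total: 34,998.
Proportional shares: Finishing 9,216/34,998 × $89,155 = 23,477.13; Maintenance 3,356/34,998 × $89,155 = 8,549.18; Inspection 7,353/34,998 × $89,155 = 18,731.26; Plating 7,612/34,998 × $89,155 = 19,391.05; Shipping 7,461/34,998 × $89,155 = 19,006.38.
After rounding ($1): Finishing $23,477; Maintenance $8,549; Inspection $18,731; Plating $19,391; Shipping $19,006. Sum = $89,154.
Difference $89,155 − $89,154 = +$1 applied to largest allocation (Finishing): Finishing becomes $23,478.

Finishing: $23,478 | Maintenance: $8,549 | Inspection: $18,731 | Plating: $19,391 | Shipping: $19,006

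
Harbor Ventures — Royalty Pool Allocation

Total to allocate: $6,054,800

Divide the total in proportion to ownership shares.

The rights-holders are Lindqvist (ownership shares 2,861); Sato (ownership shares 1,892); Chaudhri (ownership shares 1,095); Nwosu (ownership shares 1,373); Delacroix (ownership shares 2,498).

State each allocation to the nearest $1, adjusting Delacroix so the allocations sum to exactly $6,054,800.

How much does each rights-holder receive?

Sum of ownership shares: 9,719.
Raw shares: Lindqvist 2,861/9,719 × $6,054,800 = 1,782,362.67; Sato 1,892/9,719 × $6,054,800 = 1,178,689.33; Chaudhri 1,095/9,719 × $6,054,800 = 682,169.56; Nwosu 1,373/9,719 × $6,054,800 = 855,359.65; Delacroix 2,498/9,719 × $6,054,800 = 1,556,218.79.
After rounding ($1): Lindqvist $1,782,363; Sato $1,178,689; Chaudhri $682,170; Nwosu $855,360; Delacroix $1,556,219. Sum = $6,054,801.
Difference $6,054,800 − $6,054,801 = −$1 applied to Delacroix: Delacroix becomes $1,556,218.

Lindqvist: $1,782,363; Sato: $1,178,689; Chaudhri: $682,170; Nwosu: $855,360; Delacroix: $1,556,218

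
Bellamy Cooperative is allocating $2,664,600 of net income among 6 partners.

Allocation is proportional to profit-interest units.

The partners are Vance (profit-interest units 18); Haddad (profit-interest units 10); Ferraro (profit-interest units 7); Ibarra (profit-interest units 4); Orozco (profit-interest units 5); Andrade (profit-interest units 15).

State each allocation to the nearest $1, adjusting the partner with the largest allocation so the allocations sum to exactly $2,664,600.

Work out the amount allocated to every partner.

Vance: $812,928 · Haddad: $451,627 · Ferraro: $316,139 · Ibarra: $180,651 · Orozco: $225,814 · Andrade: $677,441

Total profit-interest units = 59.
Unrounded shares: Vance 18/59 × $2,664,600 = 812,928.81; Haddad 10/59 × $2,664,600 = 451,627.12; Ferraro 7/59 × $2,664,600 = 316,138.98; Ibarra 4/59 × $2,664,600 = 180,650.85; Orozco 5/59 × $2,664,600 = 225,813.56; Andrade 15/59 × $2,664,600 = 677,440.68.
After rounding ($1): Vance $812,929; Haddad $451,627; Ferraro $316,139; Ibarra $180,651; Orozco $225,814; Andrade $677,441. Sum = $2,664,601.
Difference $2,664,600 − $2,664,601 = −$1 applied to largest allocation (Vance): Vance becomes $812,928.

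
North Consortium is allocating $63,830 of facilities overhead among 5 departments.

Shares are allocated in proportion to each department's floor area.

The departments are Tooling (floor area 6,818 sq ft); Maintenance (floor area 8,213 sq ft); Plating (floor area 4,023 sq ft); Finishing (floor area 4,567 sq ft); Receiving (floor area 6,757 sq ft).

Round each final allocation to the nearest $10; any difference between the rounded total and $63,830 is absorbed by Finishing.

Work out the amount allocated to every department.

Combined floor area = 30,378.
Raw shares: Tooling 6,818/30,378 × $63,830 = 14,325.92; Maintenance 8,213/30,378 × $63,830 = 17,257.09; Plating 4,023/30,378 × $63,830 = 8,453.09; Finishing 4,567/30,378 × $63,830 = 9,596.14; Receiving 6,757/30,378 × $63,830 = 14,197.75.
Rounded to nearest $10: Tooling $14,330; Maintenance $17,260; Plating $8,450; Finishing $9,600; Receiving $14,200. Sum = $63,840.
Difference $63,830 − $63,840 = −$10 applied to Finishing: Finishing becomes $9,590.

Tooling: $14,330 | Maintenance: $17,260 | Plating: $8,450 | Finishing: $9,590 | Receiving: $14,200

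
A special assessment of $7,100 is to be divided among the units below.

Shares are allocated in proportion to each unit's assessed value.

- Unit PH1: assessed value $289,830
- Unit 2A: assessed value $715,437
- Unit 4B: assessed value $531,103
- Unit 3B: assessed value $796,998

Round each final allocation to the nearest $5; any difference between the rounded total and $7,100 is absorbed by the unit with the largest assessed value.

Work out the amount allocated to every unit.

Total assessed value = 2,333,368.
Unrounded shares: Unit PH1 289,830/2,333,368 × $7,100 = 881.90; Unit 2A 715,437/2,333,368 × $7,100 = 2,176.94; Unit 4B 531,103/2,333,368 × $7,100 = 1,616.05; Unit 3B 796,998/2,333,368 × $7,100 = 2,425.12.
Rounded to nearest $5: Unit PH1 $880; Unit 2A $2,175; Unit 4B $1,615; Unit 3B $2,425. Sum = $7,095.
Difference $7,100 − $7,095 = +$5 applied to largest assessed value (Unit 3B): Unit 3B becomes $2,430.

Unit PH1: $880 · Unit 2A: $2,175 · Unit 4B: $1,615 · Unit 3B: $2,430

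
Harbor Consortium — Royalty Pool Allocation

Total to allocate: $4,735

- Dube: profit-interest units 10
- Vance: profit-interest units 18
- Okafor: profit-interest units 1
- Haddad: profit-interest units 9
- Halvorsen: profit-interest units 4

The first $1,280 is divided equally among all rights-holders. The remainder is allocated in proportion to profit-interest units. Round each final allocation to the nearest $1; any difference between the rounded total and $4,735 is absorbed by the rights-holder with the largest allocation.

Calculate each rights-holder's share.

First tranche $1,280 split equally: $256 each.
Remainder $3,455 by profit-interest units (total 42): Dube 822.62 → $823; Vance 1,480.71 → $1,481; Okafor 82.26 → $82; Haddad 740.36 → $740; Halvorsen 329.05 → $329.
Totals: Dube $256 + $823 = $1,079; Vance $256 + $1,481 = $1,737; Okafor $256 + $82 = $338; Haddad $256 + $740 = $996; Halvorsen $256 + $329 = $585.

Dube: $1,079 · Vance: $1,737 · Okafor: $338 · Haddad: $996 · Halvorsen: $585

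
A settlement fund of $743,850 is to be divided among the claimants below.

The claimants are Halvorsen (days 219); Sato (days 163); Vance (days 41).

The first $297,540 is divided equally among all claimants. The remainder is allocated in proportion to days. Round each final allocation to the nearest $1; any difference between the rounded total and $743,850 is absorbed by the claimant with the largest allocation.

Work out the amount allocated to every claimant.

Halvorsen: $330,249 | Sato: $271,162 | Vance: $142,439

Equal tier: $297,540 ÷ 3 = $99,180 apiece.
Remainder $446,310 by days (total 423): Halvorsen 231,068.30 → $231,068; Sato 171,982.34 → $171,982; Vance 43,259.36 → $43,259.
Rounding difference +$1 on remainder applied to Halvorsen.
Totals: Halvorsen $99,180 + $231,069 = $330,249; Sato $99,180 + $171,982 = $271,162; Vance $99,180 + $43,259 = $142,439.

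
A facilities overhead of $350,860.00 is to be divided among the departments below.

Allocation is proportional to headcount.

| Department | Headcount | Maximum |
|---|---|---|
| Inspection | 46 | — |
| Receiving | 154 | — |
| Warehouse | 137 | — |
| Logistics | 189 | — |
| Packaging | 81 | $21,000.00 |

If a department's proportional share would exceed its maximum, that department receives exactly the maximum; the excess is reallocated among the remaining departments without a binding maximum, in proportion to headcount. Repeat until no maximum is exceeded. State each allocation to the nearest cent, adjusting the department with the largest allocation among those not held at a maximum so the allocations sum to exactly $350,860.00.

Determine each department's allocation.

Inspection: $28,847.07 | Receiving: $96,574.98 | Warehouse: $85,914.11 | Logistics: $118,523.84 | Packaging: $21,000.00

Headcount total: 607.
Unconstrained shares: Inspection 26,589.0610; Receiving 89,015.5519; Warehouse 79,189.1598; Logistics 109,246.3591; Packaging 46,819.8682.
Cap binds for Packaging ($21,000.00); balance $329,860.00 reallocated over remaining headcount 526.
Remaining shares: Inspection 28,847.0722 → $28,847.07; Receiving 96,574.9810 → $96,574.98; Warehouse 85,914.1065 → $85,914.11; Logistics 118,523.8403 → $118,523.84.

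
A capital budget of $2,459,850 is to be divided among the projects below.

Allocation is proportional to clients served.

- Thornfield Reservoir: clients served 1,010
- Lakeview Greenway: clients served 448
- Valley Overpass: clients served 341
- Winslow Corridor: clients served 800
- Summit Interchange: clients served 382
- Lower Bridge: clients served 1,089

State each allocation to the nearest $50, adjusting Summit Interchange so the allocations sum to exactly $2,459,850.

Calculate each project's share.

Thornfield Reservoir: $610,450; Lakeview Greenway: $270,750; Valley Overpass: $206,100; Winslow Corridor: $483,500; Summit Interchange: $230,850; Lower Bridge: $658,200

Total clients served = 4,070.
Pro-rata amounts: Thornfield Reservoir 1,010/4,070 × $2,459,850 = 610,429.61; Lakeview Greenway 448/4,070 × $2,459,850 = 270,764.82; Valley Overpass 341/4,070 × $2,459,850 = 206,095.54; Winslow Corridor 800/4,070 × $2,459,850 = 483,508.60; Summit Interchange 382/4,070 × $2,459,850 = 230,875.36; Lower Bridge 1,089/4,070 × $2,459,850 = 658,176.08.
After rounding ($50): Thornfield Reservoir $610,450; Lakeview Greenway $270,750; Valley Overpass $206,100; Winslow Corridor $483,500; Summit Interchange $230,900; Lower Bridge $658,200. Sum = $2,459,900.
Difference $2,459,850 − $2,459,900 = −$50 applied to Summit Interchange: Summit Interchange becomes $230,850.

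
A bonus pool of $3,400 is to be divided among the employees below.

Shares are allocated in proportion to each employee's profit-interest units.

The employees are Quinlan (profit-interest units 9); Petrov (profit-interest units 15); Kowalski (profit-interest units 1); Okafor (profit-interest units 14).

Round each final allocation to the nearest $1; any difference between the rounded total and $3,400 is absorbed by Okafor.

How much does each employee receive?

Quinlan: $785 · Petrov: $1,308 · Kowalski: $87 · Okafor: $1,220

Combined profit-interest units = 39.
Proportional shares: Quinlan 9/39 × $3,400 = 784.62; Petrov 15/39 × $3,400 = 1,307.69; Kowalski 1/39 × $3,400 = 87.18; Okafor 14/39 × $3,400 = 1,220.51.
Rounded to nearest $1: Quinlan $785; Petrov $1,308; Kowalski $87; Okafor $1,221. Sum = $3,401.
Difference $3,400 − $3,401 = −$1 applied to Okafor: Okafor becomes $1,220.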